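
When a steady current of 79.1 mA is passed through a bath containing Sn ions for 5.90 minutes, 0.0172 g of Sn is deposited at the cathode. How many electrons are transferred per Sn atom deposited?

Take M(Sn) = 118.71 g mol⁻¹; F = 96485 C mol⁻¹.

2

Q = I·t = 0.07910 A × 354.00 s = 28.00 C, so n(e⁻) = 28.00/96485 = 0.0002902 mol.
n(Sn) deposited = 0.0172 / 118.71 = 0.0001449 mol.
Electrons per atom = n(e⁻)/n(Sn) = 0.0002902 / 0.0001449 = 2.00 ≈ 2, so the ion is Sn²⁺.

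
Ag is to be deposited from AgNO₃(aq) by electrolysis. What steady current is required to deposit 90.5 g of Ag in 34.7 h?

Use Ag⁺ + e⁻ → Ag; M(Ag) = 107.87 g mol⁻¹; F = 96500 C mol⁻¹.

n(Ag) = 90.5 / 107.87 = 0.8390 mol.
n(e⁻) = 1 × 0.8390 = 0.8390 mol.
Q = n(e⁻)·F = 0.8390 × 96500 = 80960 C.
I = Q/t = 80960 / 124920 s = 0.648 A.

0.648 A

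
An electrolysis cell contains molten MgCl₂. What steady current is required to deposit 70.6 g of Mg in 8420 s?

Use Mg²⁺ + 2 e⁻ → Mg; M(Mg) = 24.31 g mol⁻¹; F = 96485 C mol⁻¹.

n(Mg) = 70.6 / 24.31 = 2.904 mol.
n(e⁻) = 2 × 2.904 = 5.808 mol.
Q = n(e⁻)·F = 5.808 × 96485 = 560400 C.
I = Q/t = 560400 / 8420.0 s = 66.6 A.

66.6 A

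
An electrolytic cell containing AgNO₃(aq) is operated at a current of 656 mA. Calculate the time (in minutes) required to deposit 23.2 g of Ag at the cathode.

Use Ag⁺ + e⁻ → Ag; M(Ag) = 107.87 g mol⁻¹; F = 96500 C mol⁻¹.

n(Ag) = m/M = 23.2 / 107.87 = 0.2151 mol.
Each Ag atom requires 1 electron, so n(e⁻) = 1 × 0.2151 = 0.2151 mol.
Q = n(e⁻)·F = 0.2151 × 96500 = 20750 C.
t = Q/I = 20750 / 0.6560 A = 31640 s = 527 min.

527 min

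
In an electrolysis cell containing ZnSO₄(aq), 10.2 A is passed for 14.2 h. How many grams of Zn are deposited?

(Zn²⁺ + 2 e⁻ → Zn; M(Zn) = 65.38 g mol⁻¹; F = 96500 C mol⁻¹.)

177 g

Q = I·t = 10.20 A × 51120 s = 521400 C.
n(e⁻) = Q/F = 521400 / 96500 = 5.403 mol.
Zn²⁺ + 2 e⁻ → Zn, so n(Zn) = n(e⁻)/2 = 2.702 mol.
m = n·M = 2.702 × 65.38 = 177 g.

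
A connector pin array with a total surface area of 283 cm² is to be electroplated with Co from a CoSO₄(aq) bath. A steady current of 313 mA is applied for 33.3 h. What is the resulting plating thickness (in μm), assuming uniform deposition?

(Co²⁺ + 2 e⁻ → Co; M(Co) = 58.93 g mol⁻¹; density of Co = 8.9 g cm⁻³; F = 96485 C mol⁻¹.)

Q = I·t = 0.3130 × 119880 = 37520 C; n(e⁻) = 0.3889 mol.
n(Co) = n(e⁻)/2 = 0.1944 mol, so m = 0.1944 × 58.93 = 11.46 g.
Volume = m/ρ = 11.46 / 8.9 = 1.288 cm³.
Thickness = V/A = 1.288 / 283 = 0.00455 cm = 45.5 μm.

45.5 μm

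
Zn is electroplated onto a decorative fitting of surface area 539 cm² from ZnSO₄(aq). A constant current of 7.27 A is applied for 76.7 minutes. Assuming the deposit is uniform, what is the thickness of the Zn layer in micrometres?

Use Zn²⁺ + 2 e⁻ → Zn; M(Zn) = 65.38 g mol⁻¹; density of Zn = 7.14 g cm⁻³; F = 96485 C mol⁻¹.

Q = I·t = 7.270 × 4602.0 = 33460 C; n(e⁻) = 0.3468 mol.
n(Zn) = n(e⁻)/2 = 0.1734 mol, so m = 0.1734 × 65.38 = 11.34 g.
Volume = m/ρ = 11.34 / 7.14 = 1.588 cm³.
Thickness = V/A = 1.588 / 539 = 0.00295 cm = 29.5 μm.

29.5 μm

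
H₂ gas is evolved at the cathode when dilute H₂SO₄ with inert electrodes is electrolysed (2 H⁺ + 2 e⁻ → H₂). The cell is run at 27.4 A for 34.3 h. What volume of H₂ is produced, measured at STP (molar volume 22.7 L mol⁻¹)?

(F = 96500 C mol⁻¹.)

398 L

Q = I·t = 27.40 A × 123480 s = 3383000 C.
n(e⁻) = Q/F = 3383000 / 96500 = 35.06 mol.
2 electrons are transferred per H₂ molecule, so n(H₂) = 35.06 / 2 = 17.53 mol.
V = n × V_m = 17.53 × 22.7 = 398 L.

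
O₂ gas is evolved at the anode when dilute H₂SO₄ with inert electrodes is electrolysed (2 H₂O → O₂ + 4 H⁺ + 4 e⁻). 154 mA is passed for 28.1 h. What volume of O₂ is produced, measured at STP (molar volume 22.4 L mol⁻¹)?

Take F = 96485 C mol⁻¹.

Q = I·t = 0.1540 A × 101160 s = 15580 C.
n(e⁻) = Q/F = 15580 / 96485 = 0.1615 mol.
4 electrons are transferred per O₂ molecule, so n(O₂) = 0.1615 / 4 = 0.04037 mol.
V = n × V_m = 0.04037 × 22.4 = 0.904 L.

0.904 L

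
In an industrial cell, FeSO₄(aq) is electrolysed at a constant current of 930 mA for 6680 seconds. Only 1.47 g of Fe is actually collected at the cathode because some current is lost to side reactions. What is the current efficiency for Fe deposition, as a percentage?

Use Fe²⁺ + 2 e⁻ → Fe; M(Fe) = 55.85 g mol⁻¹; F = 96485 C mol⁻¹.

81.8 %

Q = I·t = 0.9300 × 6680.0 = 6212 C; n(e⁻) = 6212/96485 = 0.06439 mol.
Theoretical n(Fe) = n(e⁻)/2 = 0.03219 mol, i.e. m_theo = 0.03219 × 55.85 = 1.798 g.
Efficiency = m_actual / m_theo = 1.47 / 1.798 = 81.8 %.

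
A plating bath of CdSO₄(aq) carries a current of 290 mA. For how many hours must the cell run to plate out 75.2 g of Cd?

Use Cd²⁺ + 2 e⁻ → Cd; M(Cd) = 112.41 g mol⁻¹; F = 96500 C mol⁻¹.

124 h

n(Cd) = m/M = 75.2 / 112.41 = 0.6690 mol.
Each Cd atom requires 2 electrons, so n(e⁻) = 2 × 0.6690 = 1.338 mol.
Q = n(e⁻)·F = 1.338 × 96500 = 129100 C.
t = Q/I = 129100 / 0.2900 A = 445200 s = 124 h.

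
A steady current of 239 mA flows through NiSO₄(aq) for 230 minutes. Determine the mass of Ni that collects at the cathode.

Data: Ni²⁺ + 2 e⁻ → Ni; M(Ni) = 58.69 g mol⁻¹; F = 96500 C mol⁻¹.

Q = I·t = 0.2390 A × 13800 s = 3298 C.
n(e⁻) = Q/F = 3298 / 96500 = 0.03418 mol.
Ni²⁺ + 2 e⁻ → Ni, so n(Ni) = n(e⁻)/2 = 0.01709 mol.
m = n·M = 0.01709 × 58.69 = 1.00 g.

1.00 g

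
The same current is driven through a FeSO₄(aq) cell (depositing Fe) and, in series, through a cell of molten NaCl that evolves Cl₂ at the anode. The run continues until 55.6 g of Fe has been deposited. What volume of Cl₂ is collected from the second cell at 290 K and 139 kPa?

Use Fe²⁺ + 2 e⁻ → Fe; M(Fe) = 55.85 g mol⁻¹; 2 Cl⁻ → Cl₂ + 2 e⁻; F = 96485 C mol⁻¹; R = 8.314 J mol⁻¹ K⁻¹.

17.3 L

n(Fe) = 55.6 / 55.85 = 0.9955 mol, so n(e⁻) = 2 × 0.9955 = 1.991 mol.
The cells are in series, so the same 1.991 mol of electrons passes through the second cell.
2 Cl⁻ → Cl₂ + 2 e⁻ — 2 mol e⁻ per mol Cl₂, so n(Cl₂) = 1.991/2 = 0.9955 mol.
V = nRT/P = (0.9955 × 8.314 × 290) / (139 × 10³) = 0.0173 m³ = 17.3 L.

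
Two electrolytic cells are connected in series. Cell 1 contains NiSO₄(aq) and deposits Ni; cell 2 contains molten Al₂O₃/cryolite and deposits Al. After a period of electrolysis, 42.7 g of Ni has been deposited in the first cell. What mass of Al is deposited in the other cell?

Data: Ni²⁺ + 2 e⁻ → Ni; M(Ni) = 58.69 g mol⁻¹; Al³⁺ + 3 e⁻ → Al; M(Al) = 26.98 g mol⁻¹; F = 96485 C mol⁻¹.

n(Ni) = 42.7 / 58.69 = 0.7276 mol.
Since Ni²⁺ + 2 e⁻ → Ni, n(e⁻) passed = 2 × 0.7276 = 1.455 mol.
Cells in series carry the same charge, so the same 1.455 mol of electrons passes through cell 2.
Al³⁺ + 3 e⁻ → Al, so n(Al) = 1.455 / 3 = 0.4850 mol.
m(Al) = 0.4850 × 26.98 = 13.1 g.

13.1 g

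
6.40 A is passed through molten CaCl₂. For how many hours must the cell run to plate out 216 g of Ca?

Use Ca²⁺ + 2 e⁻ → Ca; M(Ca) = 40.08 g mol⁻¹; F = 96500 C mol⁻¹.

45.1 h

n(Ca) = m/M = 216 / 40.08 = 5.389 mol.
Each Ca atom requires 2 electrons, so n(e⁻) = 2 × 5.389 = 10.78 mol.
Q = n(e⁻)·F = 10.78 × 96500 = 1040000 C.
t = Q/I = 1040000 / 6.400 A = 162500 s = 45.1 h.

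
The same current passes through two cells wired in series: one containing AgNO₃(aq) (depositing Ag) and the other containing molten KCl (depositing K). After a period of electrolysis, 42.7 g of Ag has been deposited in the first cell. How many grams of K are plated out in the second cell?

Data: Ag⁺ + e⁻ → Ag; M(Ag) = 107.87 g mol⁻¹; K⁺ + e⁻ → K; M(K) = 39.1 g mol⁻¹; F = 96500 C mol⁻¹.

15.5 g

n(Ag) = 42.7 / 107.87 = 0.3958 mol.
Since Ag⁺ + e⁻ → Ag, n(e⁻) passed = 1 × 0.3958 = 0.3958 mol.
Cells in series carry the same charge, so the same 0.3958 mol of electrons passes through cell 2.
K⁺ + e⁻ → K, so n(K) = 0.3958 / 1 = 0.3958 mol.
m(K) = 0.3958 × 39.1 = 15.5 g.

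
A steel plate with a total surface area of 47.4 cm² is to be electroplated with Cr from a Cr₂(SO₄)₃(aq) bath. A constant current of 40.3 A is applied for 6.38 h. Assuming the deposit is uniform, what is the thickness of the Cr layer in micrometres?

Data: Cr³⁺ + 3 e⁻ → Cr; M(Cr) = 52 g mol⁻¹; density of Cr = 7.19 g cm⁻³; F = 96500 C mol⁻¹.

Q = I·t = 40.30 × 22968 = 925600 C; n(e⁻) = 9.592 mol.
n(Cr) = n(e⁻)/3 = 3.197 mol, so m = 3.197 × 52 = 166.3 g.
Volume = m/ρ = 166.3 / 7.19 = 23.12 cm³.
Thickness = V/A = 23.12 / 47.4 = 0.488 cm = 4880 μm.

4880 μm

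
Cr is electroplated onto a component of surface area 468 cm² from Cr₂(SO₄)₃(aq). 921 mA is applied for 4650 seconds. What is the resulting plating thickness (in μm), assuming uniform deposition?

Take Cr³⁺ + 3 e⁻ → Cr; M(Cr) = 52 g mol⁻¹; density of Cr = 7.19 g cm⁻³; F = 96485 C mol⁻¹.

Q = I·t = 0.9210 × 4650.0 = 4283 C; n(e⁻) = 0.04439 mol.
n(Cr) = n(e⁻)/3 = 0.01480 mol, so m = 0.01480 × 52 = 0.7694 g.
Volume = m/ρ = 0.7694 / 7.19 = 0.1070 cm³.
Thickness = V/A = 0.1070 / 468 = 2.29 × 10⁻⁴ cm = 2.29 μm.

2.29 μm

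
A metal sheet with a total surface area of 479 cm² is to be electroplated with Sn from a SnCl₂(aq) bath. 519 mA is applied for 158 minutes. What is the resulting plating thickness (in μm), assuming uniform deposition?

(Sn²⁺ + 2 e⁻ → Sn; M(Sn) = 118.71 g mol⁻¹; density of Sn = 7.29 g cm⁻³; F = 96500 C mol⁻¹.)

Q = I·t = 0.5190 × 9480.0 = 4920 C; n(e⁻) = 0.05099 mol.
n(Sn) = n(e⁻)/2 = 0.02549 mol, so m = 0.02549 × 118.71 = 3.026 g.
Volume = m/ρ = 3.026 / 7.29 = 0.4151 cm³.
Thickness = V/A = 0.4151 / 479 = 8.67 × 10⁻⁴ cm = 8.67 μm.

8.67 μm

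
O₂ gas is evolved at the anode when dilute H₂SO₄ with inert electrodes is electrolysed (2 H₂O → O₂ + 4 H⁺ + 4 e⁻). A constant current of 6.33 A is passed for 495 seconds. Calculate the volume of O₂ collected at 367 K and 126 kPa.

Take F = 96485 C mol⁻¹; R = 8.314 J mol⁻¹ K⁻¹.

0.197 L

Q = I·t = 6.330 A × 495.00 s = 3133 C.
n(e⁻) = Q/F = 3133 / 96485 = 0.03247 mol.
4 electrons are transferred per O₂ molecule, so n(O₂) = 0.03247 / 4 = 0.008119 mol.
V = nRT/P = (0.008119 × 8.314 × 367) / (126 × 10³ Pa) = 1.97 × 10⁻⁴ m³ = 0.197 L.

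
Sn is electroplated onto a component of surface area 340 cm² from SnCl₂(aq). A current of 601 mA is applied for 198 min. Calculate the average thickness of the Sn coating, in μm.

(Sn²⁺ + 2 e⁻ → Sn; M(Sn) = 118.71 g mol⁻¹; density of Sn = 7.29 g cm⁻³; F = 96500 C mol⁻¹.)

17.7 μm

Q = I·t = 0.6010 × 11880 = 7140 C; n(e⁻) = 0.07399 mol.
n(Sn) = n(e⁻)/2 = 0.03699 mol, so m = 0.03699 × 118.71 = 4.392 g.
Volume = m/ρ = 4.392 / 7.29 = 0.6024 cm³.
Thickness = V/A = 0.6024 / 340 = 0.00177 cm = 17.7 μm.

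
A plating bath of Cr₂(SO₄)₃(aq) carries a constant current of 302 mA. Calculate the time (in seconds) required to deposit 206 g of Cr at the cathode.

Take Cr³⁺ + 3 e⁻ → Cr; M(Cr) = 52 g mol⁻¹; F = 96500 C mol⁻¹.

n(Cr) = m/M = 206 / 52 = 3.962 mol.
Each Cr atom requires 3 electrons, so n(e⁻) = 3 × 3.962 = 11.88 mol.
Q = n(e⁻)·F = 11.88 × 96500 = 1147000 C.
t = Q/I = 1147000 / 0.3020 A = 3798000 s.

3.80 × 10⁶ s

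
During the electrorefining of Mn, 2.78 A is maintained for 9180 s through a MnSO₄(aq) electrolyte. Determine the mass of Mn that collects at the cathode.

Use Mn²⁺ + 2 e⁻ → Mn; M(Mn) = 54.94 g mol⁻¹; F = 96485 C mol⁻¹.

7.27 g

Q = I·t = 2.780 A × 9180.0 s = 25520 C.
n(e⁻) = Q/F = 25520 / 96485 = 0.2645 mol.
Mn²⁺ + 2 e⁻ → Mn, so n(Mn) = n(e⁻)/2 = 0.1323 mol.
m = n·M = 0.1323 × 54.94 = 7.27 g.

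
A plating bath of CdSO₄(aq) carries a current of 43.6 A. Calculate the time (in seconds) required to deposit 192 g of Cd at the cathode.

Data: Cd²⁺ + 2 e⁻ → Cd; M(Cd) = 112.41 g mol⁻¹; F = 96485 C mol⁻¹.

7560 s

n(Cd) = m/M = 192 / 112.41 = 1.708 mol.
Each Cd atom requires 2 electrons, so n(e⁻) = 2 × 1.708 = 3.416 mol.
Q = n(e⁻)·F = 3.416 × 96485 = 329600 C.
t = Q/I = 329600 / 43.60 A = 7560 s.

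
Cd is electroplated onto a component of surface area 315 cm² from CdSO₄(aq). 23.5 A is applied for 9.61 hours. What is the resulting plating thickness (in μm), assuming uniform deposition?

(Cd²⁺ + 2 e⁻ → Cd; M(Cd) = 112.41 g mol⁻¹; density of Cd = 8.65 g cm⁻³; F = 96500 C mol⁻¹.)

1740 μm

Q = I·t = 23.50 × 34596 = 813000 C; n(e⁻) = 8.425 mol.
n(Cd) = n(e⁻)/2 = 4.212 mol, so m = 4.212 × 112.41 = 473.5 g.
Volume = m/ρ = 473.5 / 8.65 = 54.74 cm³.
Thickness = V/A = 54.74 / 315 = 0.174 cm = 1740 μm.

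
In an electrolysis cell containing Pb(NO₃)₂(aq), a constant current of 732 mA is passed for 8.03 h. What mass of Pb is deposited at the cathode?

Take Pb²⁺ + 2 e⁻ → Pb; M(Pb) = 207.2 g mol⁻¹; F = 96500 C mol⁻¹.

22.7 g

Q = I·t = 0.7320 A × 28908 s = 21160 C.
n(e⁻) = Q/F = 21160 / 96500 = 0.2193 mol.
Pb²⁺ + 2 e⁻ → Pb, so n(Pb) = n(e⁻)/2 = 0.1096 mol.
m = n·M = 0.1096 × 207.2 = 22.7 g.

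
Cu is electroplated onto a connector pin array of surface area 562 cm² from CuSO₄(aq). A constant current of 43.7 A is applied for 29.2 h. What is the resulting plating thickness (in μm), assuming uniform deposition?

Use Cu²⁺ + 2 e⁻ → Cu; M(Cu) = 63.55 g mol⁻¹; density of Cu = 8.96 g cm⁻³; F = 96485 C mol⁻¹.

Q = I·t = 43.70 × 105120 = 4594000 C; n(e⁻) = 47.61 mol.
n(Cu) = n(e⁻)/2 = 23.81 mol, so m = 23.81 × 63.55 = 1513 g.
Volume = m/ρ = 1513 / 8.96 = 168.8 cm³.
Thickness = V/A = 168.8 / 562 = 0.300 cm = 3000 μm.

3000 μm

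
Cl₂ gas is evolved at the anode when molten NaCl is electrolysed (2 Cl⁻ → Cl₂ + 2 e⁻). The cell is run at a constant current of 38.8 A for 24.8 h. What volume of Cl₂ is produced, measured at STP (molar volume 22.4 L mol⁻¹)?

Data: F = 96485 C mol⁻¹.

Q = I·t = 38.80 A × 89280 s = 3464000 C.
n(e⁻) = Q/F = 3464000 / 96485 = 35.90 mol.
2 electrons are transferred per Cl₂ molecule, so n(Cl₂) = 35.90 / 2 = 17.95 mol.
V = n × V_m = 17.95 × 22.4 = 402 L.

402 L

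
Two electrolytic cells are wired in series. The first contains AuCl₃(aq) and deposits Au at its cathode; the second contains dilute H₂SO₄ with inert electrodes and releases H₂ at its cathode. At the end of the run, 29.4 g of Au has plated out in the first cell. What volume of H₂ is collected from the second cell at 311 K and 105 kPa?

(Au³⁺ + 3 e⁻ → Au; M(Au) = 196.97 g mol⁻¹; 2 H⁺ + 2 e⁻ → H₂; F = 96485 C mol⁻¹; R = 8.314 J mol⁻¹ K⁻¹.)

5.51 L

n(Au) = 29.4 / 196.97 = 0.1493 mol, so n(e⁻) = 3 × 0.1493 = 0.4478 mol.
The cells are in series, so the same 0.4478 mol of electrons passes through the second cell.
2 H⁺ + 2 e⁻ → H₂ — 2 mol e⁻ per mol H₂, so n(H₂) = 0.4478/2 = 0.2239 mol.
V = nRT/P = (0.2239 × 8.314 × 311) / (105 × 10³) = 0.00551 m³ = 5.51 L.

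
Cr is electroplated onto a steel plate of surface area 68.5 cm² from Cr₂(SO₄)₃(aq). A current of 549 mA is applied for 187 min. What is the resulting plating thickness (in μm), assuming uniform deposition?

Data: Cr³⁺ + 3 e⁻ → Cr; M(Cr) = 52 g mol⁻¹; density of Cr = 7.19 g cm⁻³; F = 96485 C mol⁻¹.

Q = I·t = 0.5490 × 11220 = 6160 C; n(e⁻) = 0.06384 mol.
n(Cr) = n(e⁻)/3 = 0.02128 mol, so m = 0.02128 × 52 = 1.107 g.
Volume = m/ρ = 1.107 / 7.19 = 0.1539 cm³.
Thickness = V/A = 0.1539 / 68.5 = 0.00225 cm = 22.5 μm.

22.5 μm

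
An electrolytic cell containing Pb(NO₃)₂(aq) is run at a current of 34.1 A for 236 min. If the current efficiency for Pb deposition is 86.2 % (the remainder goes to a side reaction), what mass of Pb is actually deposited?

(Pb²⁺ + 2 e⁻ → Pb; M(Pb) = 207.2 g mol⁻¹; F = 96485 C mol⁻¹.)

Q = I·t = 34.10 × 14160 = 482900 C.
n(e⁻) = 482900/96485 = 5.004 mol; theoretically n(Pb) = 5.004/2 = 2.502 mol, m_theo = 518.5 g.
At 86.2 % efficiency, m_actual = 0.862 × 518.5 = 447 g.

447 g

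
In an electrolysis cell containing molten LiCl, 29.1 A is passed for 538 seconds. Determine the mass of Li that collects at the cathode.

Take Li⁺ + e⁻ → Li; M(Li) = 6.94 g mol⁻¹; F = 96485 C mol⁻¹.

1.13 g

Q = I·t = 29.10 A × 538.00 s = 15660 C.
n(e⁻) = Q/F = 15660 / 96485 = 0.1623 mol.
Li⁺ + e⁻ → Li, so n(Li) = n(e⁻)/1 = 0.1623 mol.
m = n·M = 0.1623 × 6.94 = 1.13 g.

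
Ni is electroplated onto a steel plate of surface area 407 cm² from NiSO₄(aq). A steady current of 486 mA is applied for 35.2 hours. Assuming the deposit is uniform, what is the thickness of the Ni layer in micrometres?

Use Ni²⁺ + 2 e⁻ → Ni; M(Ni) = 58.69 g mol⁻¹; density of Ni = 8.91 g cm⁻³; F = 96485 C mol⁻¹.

51.7 μm

Q = I·t = 0.4860 × 126720 = 61590 C; n(e⁻) = 0.6383 mol.
n(Ni) = n(e⁻)/2 = 0.3191 mol, so m = 0.3191 × 58.69 = 18.73 g.
Volume = m/ρ = 18.73 / 8.91 = 2.102 cm³.
Thickness = V/A = 2.102 / 407 = 0.00517 cm = 51.7 μm.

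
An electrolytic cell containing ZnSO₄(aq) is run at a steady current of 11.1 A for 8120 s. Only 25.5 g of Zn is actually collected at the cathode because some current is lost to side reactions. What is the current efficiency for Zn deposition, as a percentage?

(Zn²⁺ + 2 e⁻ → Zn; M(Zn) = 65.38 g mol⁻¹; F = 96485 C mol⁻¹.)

83.5 %

Q = I·t = 11.10 × 8120.0 = 90130 C; n(e⁻) = 90130/96485 = 0.9342 mol.
Theoretical n(Zn) = n(e⁻)/2 = 0.4671 mol, i.e. m_theo = 0.4671 × 65.38 = 30.54 g.
Efficiency = m_actual / m_theo = 25.5 / 30.54 = 83.5 %.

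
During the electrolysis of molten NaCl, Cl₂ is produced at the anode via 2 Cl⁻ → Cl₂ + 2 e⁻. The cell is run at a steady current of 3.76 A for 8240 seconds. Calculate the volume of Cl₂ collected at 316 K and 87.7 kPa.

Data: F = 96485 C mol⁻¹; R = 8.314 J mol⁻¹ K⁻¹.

Q = I·t = 3.760 A × 8240.0 s = 30980 C.
n(e⁻) = Q/F = 30980 / 96485 = 0.3211 mol.
2 electrons are transferred per Cl₂ molecule, so n(Cl₂) = 0.3211 / 2 = 0.1606 mol.
V = nRT/P = (0.1606 × 8.314 × 316) / (87.7 × 10³ Pa) = 0.00481 m³ = 4.81 L.

4.81 L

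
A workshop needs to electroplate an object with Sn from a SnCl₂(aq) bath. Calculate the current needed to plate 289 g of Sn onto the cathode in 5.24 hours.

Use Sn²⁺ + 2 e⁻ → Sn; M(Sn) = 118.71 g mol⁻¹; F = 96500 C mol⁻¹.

n(Sn) = 289 / 118.71 = 2.435 mol.
n(e⁻) = 2 × 2.435 = 4.869 mol.
Q = n(e⁻)·F = 4.869 × 96500 = 469900 C.
I = Q/t = 469900 / 18864 s = 24.9 A.

24.9 A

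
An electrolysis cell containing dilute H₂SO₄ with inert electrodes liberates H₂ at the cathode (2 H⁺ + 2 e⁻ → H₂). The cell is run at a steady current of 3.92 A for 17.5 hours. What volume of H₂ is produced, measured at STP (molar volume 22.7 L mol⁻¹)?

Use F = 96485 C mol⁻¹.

29.1 L

Q = I·t = 3.920 A × 63000 s = 247000 C.
n(e⁻) = Q/F = 247000 / 96485 = 2.560 mol.
2 electrons are transferred per H₂ molecule, so n(H₂) = 2.560 / 2 = 1.280 mol.
V = n × V_m = 1.280 × 22.7 = 29.1 L.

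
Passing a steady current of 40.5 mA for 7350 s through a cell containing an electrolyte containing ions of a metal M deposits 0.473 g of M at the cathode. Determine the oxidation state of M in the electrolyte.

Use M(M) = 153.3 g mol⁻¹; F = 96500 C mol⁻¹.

Q = I·t = 0.04050 A × 7350.0 s = 297.7 C, so n(e⁻) = 297.7/96500 = 0.003085 mol.
n(M) deposited = 0.473 / 153.3 = 0.003085 mol.
Electrons per atom = n(e⁻)/n(M) = 0.003085 / 0.003085 = 1.00 ≈ 1, so the ion is M⁺.

+1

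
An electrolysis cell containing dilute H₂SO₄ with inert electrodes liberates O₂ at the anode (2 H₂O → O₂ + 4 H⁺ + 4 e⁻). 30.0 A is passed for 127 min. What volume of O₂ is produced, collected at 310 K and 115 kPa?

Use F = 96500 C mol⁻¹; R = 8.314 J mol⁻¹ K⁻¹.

13.3 L

Q = I·t = 30.00 A × 7620.0 s = 228600 C.
n(e⁻) = Q/F = 228600 / 96500 = 2.369 mol.
4 electrons are transferred per O₂ molecule, so n(O₂) = 2.369 / 4 = 0.5922 mol.
V = nRT/P = (0.5922 × 8.314 × 310) / (115 × 10³ Pa) = 0.0133 m³ = 13.3 L.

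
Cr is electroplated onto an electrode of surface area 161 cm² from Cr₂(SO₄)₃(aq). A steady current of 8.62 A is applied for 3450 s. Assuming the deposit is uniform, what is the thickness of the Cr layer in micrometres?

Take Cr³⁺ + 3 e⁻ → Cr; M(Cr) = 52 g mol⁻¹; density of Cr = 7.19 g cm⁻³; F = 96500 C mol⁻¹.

Q = I·t = 8.620 × 3450.0 = 29740 C; n(e⁻) = 0.3082 mol.
n(Cr) = n(e⁻)/3 = 0.1027 mol, so m = 0.1027 × 52 = 5.342 g.
Volume = m/ρ = 5.342 / 7.19 = 0.7429 cm³.
Thickness = V/A = 0.7429 / 161 = 0.00461 cm = 46.1 μm.

46.1 μm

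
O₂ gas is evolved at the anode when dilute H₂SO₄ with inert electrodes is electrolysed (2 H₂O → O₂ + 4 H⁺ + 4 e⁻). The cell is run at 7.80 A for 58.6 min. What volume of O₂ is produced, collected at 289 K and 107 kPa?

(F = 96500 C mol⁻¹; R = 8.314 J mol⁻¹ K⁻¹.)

1.60 L

Q = I·t = 7.800 A × 3516.0 s = 27420 C.
n(e⁻) = Q/F = 27420 / 96500 = 0.2842 mol.
4 electrons are transferred per O₂ molecule, so n(O₂) = 0.2842 / 4 = 0.07105 mol.
V = nRT/P = (0.07105 × 8.314 × 289) / (107 × 10³ Pa) = 0.00160 m³ = 1.60 L.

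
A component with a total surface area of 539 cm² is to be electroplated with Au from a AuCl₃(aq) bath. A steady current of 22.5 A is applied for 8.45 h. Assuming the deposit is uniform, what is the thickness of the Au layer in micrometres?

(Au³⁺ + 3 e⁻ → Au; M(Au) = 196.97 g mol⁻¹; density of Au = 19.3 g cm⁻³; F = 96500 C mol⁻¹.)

448 μm

Q = I·t = 22.50 × 30420 = 684400 C; n(e⁻) = 7.093 mol.
n(Au) = n(e⁻)/3 = 2.364 mol, so m = 2.364 × 196.97 = 465.7 g.
Volume = m/ρ = 465.7 / 19.3 = 24.13 cm³.
Thickness = V/A = 24.13 / 539 = 0.0448 cm = 448 μm.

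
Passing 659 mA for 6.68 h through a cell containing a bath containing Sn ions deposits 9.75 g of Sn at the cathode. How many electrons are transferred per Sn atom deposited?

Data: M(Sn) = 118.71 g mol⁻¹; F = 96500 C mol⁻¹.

2

Q = I·t = 0.6590 A × 24048 s = 15850 C, so n(e⁻) = 15850/96500 = 0.1642 mol.
n(Sn) deposited = 9.75 / 118.71 = 0.08213 mol.
Electrons per atom = n(e⁻)/n(Sn) = 0.1642 / 0.08213 = 2.00 ≈ 2, so the ion is Sn²⁺.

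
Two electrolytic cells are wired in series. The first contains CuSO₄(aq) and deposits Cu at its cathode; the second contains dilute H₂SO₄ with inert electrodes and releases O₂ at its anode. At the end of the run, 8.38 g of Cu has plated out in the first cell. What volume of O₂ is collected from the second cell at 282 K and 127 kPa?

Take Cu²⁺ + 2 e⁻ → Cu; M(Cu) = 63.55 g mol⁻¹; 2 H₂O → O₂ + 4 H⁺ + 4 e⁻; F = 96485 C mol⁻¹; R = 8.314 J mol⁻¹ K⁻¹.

n(Cu) = 8.38 / 63.55 = 0.1319 mol, so n(e⁻) = 2 × 0.1319 = 0.2637 mol.
The cells are in series, so the same 0.2637 mol of electrons passes through the second cell.
2 H₂O → O₂ + 4 H⁺ + 4 e⁻ — 4 mol e⁻ per mol O₂, so n(O₂) = 0.2637/4 = 0.06593 mol.
V = nRT/P = (0.06593 × 8.314 × 282) / (127 × 10³) = 0.00122 m³ = 1.22 L.

1.22 L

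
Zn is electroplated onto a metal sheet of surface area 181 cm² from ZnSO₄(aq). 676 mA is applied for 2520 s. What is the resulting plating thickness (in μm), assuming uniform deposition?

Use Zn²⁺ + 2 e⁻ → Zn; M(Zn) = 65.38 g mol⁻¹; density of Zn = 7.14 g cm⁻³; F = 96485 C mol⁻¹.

4.47 μm

Q = I·t = 0.6760 × 2520.0 = 1704 C; n(e⁻) = 0.01766 mol.
n(Zn) = n(e⁻)/2 = 0.008828 mol, so m = 0.008828 × 65.38 = 0.5772 g.
Volume = m/ρ = 0.5772 / 7.14 = 0.08084 cm³.
Thickness = V/A = 0.08084 / 181 = 4.47 × 10⁻⁴ cm = 4.47 μm.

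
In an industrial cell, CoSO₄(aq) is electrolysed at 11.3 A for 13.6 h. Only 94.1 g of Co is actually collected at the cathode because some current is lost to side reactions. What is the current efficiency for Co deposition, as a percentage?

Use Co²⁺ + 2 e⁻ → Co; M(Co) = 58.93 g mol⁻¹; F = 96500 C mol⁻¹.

Q = I·t = 11.30 × 48960 = 553200 C; n(e⁻) = 553200/96500 = 5.733 mol.
Theoretical n(Co) = n(e⁻)/2 = 2.867 mol, i.e. m_theo = 2.867 × 58.93 = 168.9 g.
Efficiency = m_actual / m_theo = 94.1 / 168.9 = 55.7 %.

55.7 %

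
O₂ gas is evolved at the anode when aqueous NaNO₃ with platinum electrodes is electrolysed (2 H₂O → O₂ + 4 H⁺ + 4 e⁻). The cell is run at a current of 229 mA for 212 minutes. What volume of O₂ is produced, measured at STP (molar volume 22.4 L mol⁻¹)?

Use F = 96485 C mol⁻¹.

Q = I·t = 0.2290 A × 12720 s = 2913 C.
n(e⁻) = Q/F = 2913 / 96485 = 0.03019 mol.
4 electrons are transferred per O₂ molecule, so n(O₂) = 0.03019 / 4 = 0.007547 mol.
V = n × V_m = 0.007547 × 22.4 = 0.169 L.

0.169 L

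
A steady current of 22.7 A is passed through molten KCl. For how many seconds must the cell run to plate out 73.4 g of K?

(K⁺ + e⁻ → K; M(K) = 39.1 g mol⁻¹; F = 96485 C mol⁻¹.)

n(K) = m/M = 73.4 / 39.1 = 1.877 mol.
Each K atom requires 1 electron, so n(e⁻) = 1 × 1.877 = 1.877 mol.
Q = n(e⁻)·F = 1.877 × 96485 = 181100 C.
t = Q/I = 181100 / 22.70 A = 7979 s.

7980 s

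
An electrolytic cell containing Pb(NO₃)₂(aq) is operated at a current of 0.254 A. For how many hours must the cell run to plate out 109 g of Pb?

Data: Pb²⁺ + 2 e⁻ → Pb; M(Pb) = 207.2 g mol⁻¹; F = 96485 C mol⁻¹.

111 h

n(Pb) = m/M = 109 / 207.2 = 0.5261 mol.
Each Pb atom requires 2 electrons, so n(e⁻) = 2 × 0.5261 = 1.052 mol.
Q = n(e⁻)·F = 1.052 × 96485 = 101500 C.
t = Q/I = 101500 / 0.2540 A = 399700 s = 111 h.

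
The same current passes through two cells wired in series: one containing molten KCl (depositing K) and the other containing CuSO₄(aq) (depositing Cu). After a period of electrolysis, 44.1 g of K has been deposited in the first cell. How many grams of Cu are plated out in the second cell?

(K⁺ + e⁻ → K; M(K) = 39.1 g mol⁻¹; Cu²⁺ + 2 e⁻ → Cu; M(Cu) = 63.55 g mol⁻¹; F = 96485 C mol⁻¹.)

n(K) = 44.1 / 39.1 = 1.128 mol.
Since K⁺ + e⁻ → K, n(e⁻) passed = 1 × 1.128 = 1.128 mol.
Cells in series carry the same charge, so the same 1.128 mol of electrons passes through cell 2.
Cu²⁺ + 2 e⁻ → Cu, so n(Cu) = 1.128 / 2 = 0.5639 mol.
m(Cu) = 0.5639 × 63.55 = 35.8 g.

35.8 g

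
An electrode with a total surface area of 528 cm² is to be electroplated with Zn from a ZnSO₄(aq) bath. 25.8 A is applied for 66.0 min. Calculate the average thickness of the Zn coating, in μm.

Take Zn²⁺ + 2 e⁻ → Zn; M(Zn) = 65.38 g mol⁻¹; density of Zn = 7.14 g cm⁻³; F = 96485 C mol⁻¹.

Q = I·t = 25.80 × 3960.0 = 102200 C; n(e⁻) = 1.059 mol.
n(Zn) = n(e⁻)/2 = 0.5295 mol, so m = 0.5295 × 65.38 = 34.62 g.
Volume = m/ρ = 34.62 / 7.14 = 4.848 cm³.
Thickness = V/A = 4.848 / 528 = 0.00918 cm = 91.8 μm.

91.8 μm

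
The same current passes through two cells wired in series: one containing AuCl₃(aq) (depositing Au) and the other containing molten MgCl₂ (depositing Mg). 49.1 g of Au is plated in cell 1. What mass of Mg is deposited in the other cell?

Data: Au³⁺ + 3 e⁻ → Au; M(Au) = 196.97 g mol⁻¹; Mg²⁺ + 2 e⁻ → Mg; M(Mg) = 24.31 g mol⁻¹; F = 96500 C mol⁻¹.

n(Au) = 49.1 / 196.97 = 0.2493 mol.
Since Au³⁺ + 3 e⁻ → Au, n(e⁻) passed = 3 × 0.2493 = 0.7478 mol.
Cells in series carry the same charge, so the same 0.7478 mol of electrons passes through cell 2.
Mg²⁺ + 2 e⁻ → Mg, so n(Mg) = 0.7478 / 2 = 0.3739 mol.
m(Mg) = 0.3739 × 24.31 = 9.09 g.

9.09 g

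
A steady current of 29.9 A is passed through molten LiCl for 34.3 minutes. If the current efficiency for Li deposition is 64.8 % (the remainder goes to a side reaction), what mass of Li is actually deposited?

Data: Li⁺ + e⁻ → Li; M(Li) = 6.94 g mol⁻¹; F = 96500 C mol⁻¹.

2.87 g

Q = I·t = 29.90 × 2058.0 = 61530 C.
n(e⁻) = 61530/96500 = 0.6377 mol; theoretically n(Li) = 0.6377/1 = 0.6377 mol, m_theo = 4.425 g.
At 64.8 % efficiency, m_actual = 0.648 × 4.425 = 2.87 g.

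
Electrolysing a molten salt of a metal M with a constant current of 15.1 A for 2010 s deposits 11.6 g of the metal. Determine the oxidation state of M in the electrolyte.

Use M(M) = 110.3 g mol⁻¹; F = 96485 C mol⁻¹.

+3

Q = I·t = 15.10 A × 2010.0 s = 30350 C, so n(e⁻) = 30350/96485 = 0.3146 mol.
n(M) deposited = 11.6 / 110.3 = 0.1052 mol.
Electrons per atom = n(e⁻)/n(M) = 0.3146 / 0.1052 = 2.99 ≈ 3, so the ion is M³⁺.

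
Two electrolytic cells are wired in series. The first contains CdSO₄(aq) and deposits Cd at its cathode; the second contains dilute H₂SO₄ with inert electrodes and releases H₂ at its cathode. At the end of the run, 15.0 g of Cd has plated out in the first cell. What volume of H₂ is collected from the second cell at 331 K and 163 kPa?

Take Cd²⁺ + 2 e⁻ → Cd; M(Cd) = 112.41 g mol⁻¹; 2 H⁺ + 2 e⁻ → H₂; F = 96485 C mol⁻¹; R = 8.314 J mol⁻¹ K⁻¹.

2.25 L

n(Cd) = 15.0 / 112.41 = 0.1334 mol, so n(e⁻) = 2 × 0.1334 = 0.2669 mol.
The cells are in series, so the same 0.2669 mol of electrons passes through the second cell.
2 H⁺ + 2 e⁻ → H₂ — 2 mol e⁻ per mol H₂, so n(H₂) = 0.2669/2 = 0.1334 mol.
V = nRT/P = (0.1334 × 8.314 × 331) / (163 × 10³) = 0.00225 m³ = 2.25 L.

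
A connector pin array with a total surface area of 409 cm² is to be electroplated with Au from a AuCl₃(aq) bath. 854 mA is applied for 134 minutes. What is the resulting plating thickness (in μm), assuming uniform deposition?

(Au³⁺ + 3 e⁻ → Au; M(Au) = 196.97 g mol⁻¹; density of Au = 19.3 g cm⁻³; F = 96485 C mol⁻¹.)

Q = I·t = 0.8540 × 8040.0 = 6866 C; n(e⁻) = 0.07116 mol.
n(Au) = n(e⁻)/3 = 0.02372 mol, so m = 0.02372 × 196.97 = 4.672 g.
Volume = m/ρ = 4.672 / 19.3 = 0.2421 cm³.
Thickness = V/A = 0.2421 / 409 = 5.92 × 10⁻⁴ cm = 5.92 μm.

5.92 μm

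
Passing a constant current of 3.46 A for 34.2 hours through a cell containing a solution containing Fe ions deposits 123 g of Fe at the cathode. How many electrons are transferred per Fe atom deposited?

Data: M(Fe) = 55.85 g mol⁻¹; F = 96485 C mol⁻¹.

Q = I·t = 3.460 A × 123120 s = 426000 C, so n(e⁻) = 426000/96485 = 4.415 mol.
n(Fe) deposited = 123 / 55.85 = 2.202 mol.
Electrons per atom = n(e⁻)/n(Fe) = 4.415 / 2.202 = 2.00 ≈ 2, so the ion is Fe²⁺.

2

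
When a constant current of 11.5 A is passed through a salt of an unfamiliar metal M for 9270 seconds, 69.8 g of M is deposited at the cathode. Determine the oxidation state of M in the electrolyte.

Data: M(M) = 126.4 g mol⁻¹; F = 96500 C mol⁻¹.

+2

Q = I·t = 11.50 A × 9270.0 s = 106600 C, so n(e⁻) = 106600/96500 = 1.105 mol.
n(M) deposited = 69.8 / 126.4 = 0.5522 mol.
Electrons per atom = n(e⁻)/n(M) = 1.105 / 0.5522 = 2.00 ≈ 2, so the ion is M²⁺.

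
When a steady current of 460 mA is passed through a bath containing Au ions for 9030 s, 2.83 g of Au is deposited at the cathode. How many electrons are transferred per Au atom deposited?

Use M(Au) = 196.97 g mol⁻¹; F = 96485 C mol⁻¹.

Q = I·t = 0.4600 A × 9030.0 s = 4154 C, so n(e⁻) = 4154/96485 = 0.04305 mol.
n(Au) deposited = 2.83 / 196.97 = 0.01437 mol.
Electrons per atom = n(e⁻)/n(Au) = 0.04305 / 0.01437 = 3.00 ≈ 3, so the ion is Au³⁺.

3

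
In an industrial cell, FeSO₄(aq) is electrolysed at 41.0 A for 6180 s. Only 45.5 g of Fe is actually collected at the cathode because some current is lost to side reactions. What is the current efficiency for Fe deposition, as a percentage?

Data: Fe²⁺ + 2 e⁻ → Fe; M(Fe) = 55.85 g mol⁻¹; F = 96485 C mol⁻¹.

62.0 %

Q = I·t = 41.00 × 6180.0 = 253400 C; n(e⁻) = 253400/96485 = 2.626 mol.
Theoretical n(Fe) = n(e⁻)/2 = 1.313 mol, i.e. m_theo = 1.313 × 55.85 = 73.33 g.
Efficiency = m_actual / m_theo = 45.5 / 73.33 = 62.0 %.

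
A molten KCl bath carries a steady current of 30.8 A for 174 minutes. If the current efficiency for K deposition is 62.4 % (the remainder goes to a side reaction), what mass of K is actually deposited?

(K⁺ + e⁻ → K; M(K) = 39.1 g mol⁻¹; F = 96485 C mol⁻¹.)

81.3 g

Q = I·t = 30.80 × 10440 = 321600 C.
n(e⁻) = 321600/96485 = 3.333 mol; theoretically n(K) = 3.333/1 = 3.333 mol, m_theo = 130.3 g.
At 62.4 % efficiency, m_actual = 0.624 × 130.3 = 81.3 g.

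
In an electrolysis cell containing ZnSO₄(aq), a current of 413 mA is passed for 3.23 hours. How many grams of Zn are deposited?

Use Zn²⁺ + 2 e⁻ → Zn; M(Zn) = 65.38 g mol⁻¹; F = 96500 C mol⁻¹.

Q = I·t = 0.4130 A × 11628 s = 4802 C.
n(e⁻) = Q/F = 4802 / 96500 = 0.04977 mol.
Zn²⁺ + 2 e⁻ → Zn, so n(Zn) = n(e⁻)/2 = 0.02488 mol.
m = n·M = 0.02488 × 65.38 = 1.63 g.

1.63 g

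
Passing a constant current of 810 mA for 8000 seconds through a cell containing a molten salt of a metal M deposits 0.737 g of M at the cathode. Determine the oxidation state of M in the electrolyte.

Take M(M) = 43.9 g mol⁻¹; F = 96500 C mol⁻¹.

Q = I·t = 0.8100 A × 8000.0 s = 6480 C, so n(e⁻) = 6480/96500 = 0.06715 mol.
n(M) deposited = 0.737 / 43.9 = 0.01679 mol.
Electrons per atom = n(e⁻)/n(M) = 0.06715 / 0.01679 = 4.00 ≈ 4, so the ion is M⁴⁺.

+4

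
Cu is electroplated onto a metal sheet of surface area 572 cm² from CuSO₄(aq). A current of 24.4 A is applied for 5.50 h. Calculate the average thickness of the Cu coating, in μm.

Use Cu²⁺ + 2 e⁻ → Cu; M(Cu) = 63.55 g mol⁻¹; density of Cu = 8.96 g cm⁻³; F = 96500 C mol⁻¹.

310 μm

Q = I·t = 24.40 × 19800 = 483100 C; n(e⁻) = 5.006 mol.
n(Cu) = n(e⁻)/2 = 2.503 mol, so m = 2.503 × 63.55 = 159.1 g.
Volume = m/ρ = 159.1 / 8.96 = 17.75 cm³.
Thickness = V/A = 17.75 / 572 = 0.0310 cm = 310 μm.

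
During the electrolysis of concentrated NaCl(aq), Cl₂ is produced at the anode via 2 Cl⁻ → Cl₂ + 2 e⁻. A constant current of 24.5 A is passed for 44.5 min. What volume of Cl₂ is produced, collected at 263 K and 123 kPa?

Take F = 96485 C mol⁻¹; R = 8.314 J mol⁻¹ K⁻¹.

Q = I·t = 24.50 A × 2670.0 s = 65420 C.
n(e⁻) = Q/F = 65420 / 96485 = 0.6780 mol.
2 electrons are transferred per Cl₂ molecule, so n(Cl₂) = 0.6780 / 2 = 0.3390 mol.
V = nRT/P = (0.3390 × 8.314 × 263) / (123 × 10³ Pa) = 0.00603 m³ = 6.03 L.

6.03 L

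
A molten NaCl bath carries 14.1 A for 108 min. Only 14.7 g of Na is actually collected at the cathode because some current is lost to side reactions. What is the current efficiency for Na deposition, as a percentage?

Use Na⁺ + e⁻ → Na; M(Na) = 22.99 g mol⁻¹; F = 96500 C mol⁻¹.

Q = I·t = 14.10 × 6480.0 = 91370 C; n(e⁻) = 91370/96500 = 0.9468 mol.
Theoretical n(Na) = n(e⁻)/1 = 0.9468 mol, i.e. m_theo = 0.9468 × 22.99 = 21.77 g.
Efficiency = m_actual / m_theo = 14.7 / 21.77 = 67.5 %.

67.5 %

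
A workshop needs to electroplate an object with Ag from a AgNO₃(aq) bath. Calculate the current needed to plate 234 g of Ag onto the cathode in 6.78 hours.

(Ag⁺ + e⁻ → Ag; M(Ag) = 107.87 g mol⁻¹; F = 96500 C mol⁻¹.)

8.58 A

n(Ag) = 234 / 107.87 = 2.169 mol.
n(e⁻) = 1 × 2.169 = 2.169 mol.
Q = n(e⁻)·F = 2.169 × 96500 = 209300 C.
I = Q/t = 209300 / 24408 s = 8.58 A.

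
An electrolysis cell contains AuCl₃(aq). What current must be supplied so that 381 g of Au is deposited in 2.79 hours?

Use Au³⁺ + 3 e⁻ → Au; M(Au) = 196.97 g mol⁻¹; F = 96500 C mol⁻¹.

n(Au) = 381 / 196.97 = 1.934 mol.
n(e⁻) = 3 × 1.934 = 5.803 mol.
Q = n(e⁻)·F = 5.803 × 96500 = 560000 C.
I = Q/t = 560000 / 10044 s = 55.8 A.

55.8 A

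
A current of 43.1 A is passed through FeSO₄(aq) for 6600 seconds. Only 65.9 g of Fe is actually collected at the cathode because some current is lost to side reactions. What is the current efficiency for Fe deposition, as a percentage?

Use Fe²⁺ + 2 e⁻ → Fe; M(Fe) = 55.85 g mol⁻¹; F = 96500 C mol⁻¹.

80.1 %

Q = I·t = 43.10 × 6600.0 = 284500 C; n(e⁻) = 284500/96500 = 2.948 mol.
Theoretical n(Fe) = n(e⁻)/2 = 1.474 mol, i.e. m_theo = 1.474 × 55.85 = 82.32 g.
Efficiency = m_actual / m_theo = 65.9 / 82.32 = 80.1 %.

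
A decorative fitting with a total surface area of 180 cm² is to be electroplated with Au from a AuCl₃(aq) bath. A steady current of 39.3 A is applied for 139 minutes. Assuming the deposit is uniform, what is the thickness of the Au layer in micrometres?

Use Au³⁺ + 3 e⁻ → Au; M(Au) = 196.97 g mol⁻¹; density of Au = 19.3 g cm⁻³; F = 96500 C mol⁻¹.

Q = I·t = 39.30 × 8340.0 = 327800 C; n(e⁻) = 3.396 mol.
n(Au) = n(e⁻)/3 = 1.132 mol, so m = 1.132 × 196.97 = 223.0 g.
Volume = m/ρ = 223.0 / 19.3 = 11.55 cm³.
Thickness = V/A = 11.55 / 180 = 0.0642 cm = 642 μm.

642 μm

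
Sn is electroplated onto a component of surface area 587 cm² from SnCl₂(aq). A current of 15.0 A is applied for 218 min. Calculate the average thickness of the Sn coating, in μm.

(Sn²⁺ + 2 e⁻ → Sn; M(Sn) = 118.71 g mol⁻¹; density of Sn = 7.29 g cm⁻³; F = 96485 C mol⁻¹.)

Q = I·t = 15.00 × 13080 = 196200 C; n(e⁻) = 2.033 mol.
n(Sn) = n(e⁻)/2 = 1.017 mol, so m = 1.017 × 118.71 = 120.7 g.
Volume = m/ρ = 120.7 / 7.29 = 16.56 cm³.
Thickness = V/A = 16.56 / 587 = 0.0282 cm = 282 μm.

282 μm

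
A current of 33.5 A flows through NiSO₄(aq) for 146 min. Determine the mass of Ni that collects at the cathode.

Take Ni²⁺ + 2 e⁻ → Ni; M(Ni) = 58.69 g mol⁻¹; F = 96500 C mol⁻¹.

89.2 g

Q = I·t = 33.50 A × 8760.0 s = 293500 C.
n(e⁻) = Q/F = 293500 / 96500 = 3.041 mol.
Ni²⁺ + 2 e⁻ → Ni, so n(Ni) = n(e⁻)/2 = 1.521 mol.
m = n·M = 1.521 × 58.69 = 89.2 g.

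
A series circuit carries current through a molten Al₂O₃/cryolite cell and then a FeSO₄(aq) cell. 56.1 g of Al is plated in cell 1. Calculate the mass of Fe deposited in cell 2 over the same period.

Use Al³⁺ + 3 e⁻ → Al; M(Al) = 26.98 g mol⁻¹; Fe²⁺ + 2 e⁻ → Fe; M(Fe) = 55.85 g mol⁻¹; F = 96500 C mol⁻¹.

174 g

n(Al) = 56.1 / 26.98 = 2.079 mol.
Since Al³⁺ + 3 e⁻ → Al, n(e⁻) passed = 3 × 2.079 = 6.238 mol.
Cells in series carry the same charge, so the same 6.238 mol of electrons passes through cell 2.
Fe²⁺ + 2 e⁻ → Fe, so n(Fe) = 6.238 / 2 = 3.119 mol.
m(Fe) = 3.119 × 55.85 = 174 g.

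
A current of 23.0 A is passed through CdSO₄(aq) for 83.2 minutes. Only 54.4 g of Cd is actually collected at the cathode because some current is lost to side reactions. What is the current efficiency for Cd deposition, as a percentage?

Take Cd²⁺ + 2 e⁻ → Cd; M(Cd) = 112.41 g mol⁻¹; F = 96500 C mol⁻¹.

81.3 %

Q = I·t = 23.00 × 4992.0 = 114800 C; n(e⁻) = 114800/96500 = 1.190 mol.
Theoretical n(Cd) = n(e⁻)/2 = 0.5949 mol, i.e. m_theo = 0.5949 × 112.41 = 66.87 g.
Efficiency = m_actual / m_theo = 54.4 / 66.87 = 81.3 %.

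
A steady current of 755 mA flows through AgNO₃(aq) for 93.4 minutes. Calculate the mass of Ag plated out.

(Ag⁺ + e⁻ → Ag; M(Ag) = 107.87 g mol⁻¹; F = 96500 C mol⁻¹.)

4.73 g

Q = I·t = 0.7550 A × 5604.0 s = 4231 C.
n(e⁻) = Q/F = 4231 / 96500 = 0.04384 mol.
Ag⁺ + e⁻ → Ag, so n(Ag) = n(e⁻)/1 = 0.04384 mol.
m = n·M = 0.04384 × 107.87 = 4.73 g.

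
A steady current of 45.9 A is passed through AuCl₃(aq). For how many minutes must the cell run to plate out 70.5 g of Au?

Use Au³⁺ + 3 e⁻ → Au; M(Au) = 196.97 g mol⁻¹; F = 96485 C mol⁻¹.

37.6 min

n(Au) = m/M = 70.5 / 196.97 = 0.3579 mol.
Each Au atom requires 3 electrons, so n(e⁻) = 3 × 0.3579 = 1.074 mol.
Q = n(e⁻)·F = 1.074 × 96485 = 103600 C.
t = Q/I = 103600 / 45.90 A = 2257 s = 37.6 min.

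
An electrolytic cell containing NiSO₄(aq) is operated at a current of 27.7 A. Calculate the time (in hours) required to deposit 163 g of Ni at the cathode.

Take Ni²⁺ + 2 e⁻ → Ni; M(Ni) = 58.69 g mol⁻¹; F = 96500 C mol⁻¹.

n(Ni) = m/M = 163 / 58.69 = 2.777 mol.
Each Ni atom requires 2 electrons, so n(e⁻) = 2 × 2.777 = 5.555 mol.
Q = n(e⁻)·F = 5.555 × 96500 = 536000 C.
t = Q/I = 536000 / 27.70 A = 19350 s = 5.38 h.

5.38 h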